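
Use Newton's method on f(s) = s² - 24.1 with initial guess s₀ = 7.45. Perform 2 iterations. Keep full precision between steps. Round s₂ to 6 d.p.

4.926744

f'(s) = 2s
s_0 = 7.450000: f = 31.402500, f' = 14.900000 → s_1 = 7.450000 - (31.402500)/(14.900000) = 5.342450
s_1 = 5.342450: f = 4.441768, f' = 10.684899 → s_2 = 5.342450 - (4.441768)/(10.684899) = 4.926744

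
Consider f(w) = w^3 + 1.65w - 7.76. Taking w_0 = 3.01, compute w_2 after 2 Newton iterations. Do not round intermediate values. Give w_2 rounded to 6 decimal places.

f'(w) = 3w^2 + 1.65
w_0 = 3.010000: f = 24.477401, f' = 28.830300 → w_1 = 3.010000 - (24.477401)/(28.830300) = 2.160983
w_1 = 2.160983: f = 5.897091, f' = 15.659549 → w_2 = 2.160983 - (5.897091)/(15.659549) = 1.784402

1.784402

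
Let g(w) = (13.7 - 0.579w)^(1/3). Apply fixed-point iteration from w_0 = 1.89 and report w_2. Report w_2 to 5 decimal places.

2.31163

w_1 = g(1.890000) = 2.327317
w_2 = g(2.327317) = 2.311629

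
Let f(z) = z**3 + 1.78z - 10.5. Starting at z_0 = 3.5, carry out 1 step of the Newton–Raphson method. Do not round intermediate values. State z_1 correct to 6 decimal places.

Newton update: z ← z − f(z)/f'(z).
f'(z) = 3z**2 + 1.78
z_0 = 3.500000: f = 38.605000, f' = 38.530000 → z_1 = 3.500000 - (38.605000)/(38.530000) = 2.498053

2.498053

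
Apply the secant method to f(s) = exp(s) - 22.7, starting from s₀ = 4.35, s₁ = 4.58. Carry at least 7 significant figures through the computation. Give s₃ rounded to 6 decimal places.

3.436749

Secant update: s_(k+1) = s_k − f(s_k)·(s_k − s_(k-1))/(f(s_k) − f(s_(k-1))).
f(s_0) = 54.778463, f(s_1) = 74.814394
s_2 = 4.580000 - (74.814394)·(4.580000 - 4.350000)/(74.814394 - (54.778463)) = 3.721177; f(s_2) = 18.613007
s_3 = 3.721177 - (18.613007)·(3.721177 - 4.580000)/(18.613007 - (74.814394)) = 3.436749; f(s_3) = 8.385733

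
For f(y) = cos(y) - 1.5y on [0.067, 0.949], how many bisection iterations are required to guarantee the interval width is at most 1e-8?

27

Initial width b − a = 0.949 − 0.067 = 0.882000.
After n steps the width is (b−a)/2^n; need (b−a)/2^n ≤ 1e-8.
So n ≥ log₂(0.882000/1e-8) = log₂(88200000.0000) ≈ 26.3943.
Hence n = 27.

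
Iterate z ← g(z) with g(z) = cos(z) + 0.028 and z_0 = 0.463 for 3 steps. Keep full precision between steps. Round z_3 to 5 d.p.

0.83505

z_1 = g(0.463000) = 0.922717
z_2 = g(0.922717) = 0.631657
z_3 = g(0.631657) = 0.835050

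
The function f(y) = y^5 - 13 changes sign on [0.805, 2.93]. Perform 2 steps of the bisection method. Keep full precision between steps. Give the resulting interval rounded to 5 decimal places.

[1.33625, 1.86750]

f(0.805000) = -12.661951, f(2.930000) = 202.942488 (opposite signs)
step 1: m = 1.867500, f(m) = 9.714493 > 0 → root in [0.805000, 1.867500]
step 2: m = 1.336250, f(m) = -8.739716 < 0 → root in [1.336250, 1.867500]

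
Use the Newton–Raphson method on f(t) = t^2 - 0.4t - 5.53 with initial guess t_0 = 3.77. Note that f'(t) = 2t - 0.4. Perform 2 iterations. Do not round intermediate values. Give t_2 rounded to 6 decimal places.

Newton update: t ← t − f(t)/f'(t).
t_0 = 3.770000: f = 7.174900, f' = 7.140000 → t_1 = 3.770000 - (7.174900)/(7.140000) = 2.765112
t_1 = 2.765112: f = 1.009800, f' = 5.130224 → t_2 = 2.765112 - (1.009800)/(5.130224) = 2.568279

2.568279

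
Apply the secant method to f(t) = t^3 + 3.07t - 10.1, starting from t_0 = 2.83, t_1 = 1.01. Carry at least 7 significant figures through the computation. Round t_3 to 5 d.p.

f(t_0) = 21.253287, f(t_1) = -5.968999
t_2 = 1.010000 - (-5.968999)·(1.010000 - 2.830000)/(-5.968999 - (21.253287)) = 1.409069; f(t_2) = -2.976484
t_3 = 1.409069 - (-2.976484)·(1.409069 - 1.010000)/(-2.976484 - (-5.968999)) = 1.806001; f(t_3) = 1.334943

1.80600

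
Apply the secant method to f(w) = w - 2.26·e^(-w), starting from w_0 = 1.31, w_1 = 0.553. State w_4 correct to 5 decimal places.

0.90982

Secant update: w_(k+1) = w_k − f(w_k)·(w_k − w_(k-1))/(f(w_k) − f(w_(k-1))).
f(w_0) = 0.700207, f(w_1) = -0.747001
w_2 = 0.553000 - (-0.747001)·(0.553000 - 1.310000)/(-0.747001 - (0.700207)) = 0.943738; f(w_2) = 0.064214
w_3 = 0.943738 - (0.064214)·(0.943738 - 0.553000)/(0.064214 - (-0.747001)) = 0.912809; f(w_3) = 0.005655
w_4 = 0.912809 - (0.005655)·(0.912809 - 0.943738)/(0.005655 - (0.064214)) = 0.909822; f(w_4) = -0.000046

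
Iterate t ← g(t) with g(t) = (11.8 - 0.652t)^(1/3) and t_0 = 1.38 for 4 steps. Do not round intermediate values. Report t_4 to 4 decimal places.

t_1 = g(1.380000) = 2.217237
t_2 = g(2.217237) = 2.179588
t_3 = g(2.179588) = 2.181309
t_4 = g(2.181309) = 2.181231

2.1812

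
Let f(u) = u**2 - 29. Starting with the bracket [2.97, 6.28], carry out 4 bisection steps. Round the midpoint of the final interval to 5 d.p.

f(2.970000) = -20.179100, f(6.280000) = 10.438400 (opposite signs)
step 1: m = 4.625000, f(m) = -7.609375 < 0 → root in [4.625000, 6.280000]
step 2: m = 5.452500, f(m) = 0.729756 > 0 → root in [4.625000, 5.452500]
step 3: m = 5.038750, f(m) = -3.610998 < 0 → root in [5.038750, 5.452500]
step 4: m = 5.245625, f(m) = -1.483418 < 0 → root in [5.245625, 5.452500]
Midpoint of [5.245625, 5.452500] = 5.349063

5.34906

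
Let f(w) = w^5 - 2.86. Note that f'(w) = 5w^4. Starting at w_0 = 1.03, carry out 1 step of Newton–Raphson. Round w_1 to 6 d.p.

w_0 = 1.030000: f = -1.700726, f' = 5.627544 → w_1 = 1.030000 - (-1.700726)/(5.627544) = 1.332215

1.332215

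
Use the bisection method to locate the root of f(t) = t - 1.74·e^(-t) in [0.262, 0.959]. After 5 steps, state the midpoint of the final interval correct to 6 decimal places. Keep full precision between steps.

f(0.262000) = -1.076949, f(0.959000) = 0.292100 (opposite signs)
step 1: m = 0.610500, f(m) = -0.334458 < 0 → root in [0.610500, 0.959000]
step 2: m = 0.784750, f(m) = -0.009097 < 0 → root in [0.784750, 0.959000]
step 3: m = 0.871875, f(m) = 0.144265 > 0 → root in [0.784750, 0.871875]
step 4: m = 0.828313, f(m) = 0.068305 > 0 → root in [0.784750, 0.828313]
step 5: m = 0.806531, f(m) = 0.029789 > 0 → root in [0.784750, 0.806531]
Midpoint of [0.784750, 0.806531] = 0.795641

0.795641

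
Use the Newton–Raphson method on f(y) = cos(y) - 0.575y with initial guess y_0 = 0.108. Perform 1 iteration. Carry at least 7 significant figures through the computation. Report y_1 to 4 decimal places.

1.4731

f'(y) = -sin(y) - 0.575
y_0 = 0.108000: f = 0.932074, f' = -0.682790 → y_1 = 0.108000 - (0.932074)/(-0.682790) = 1.473095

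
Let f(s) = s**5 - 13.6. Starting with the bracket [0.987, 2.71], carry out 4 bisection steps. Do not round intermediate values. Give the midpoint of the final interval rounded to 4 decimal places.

1.6870

f(0.987000) = -12.663332, f(2.710000) = 132.566031 (opposite signs)
step 1: m = 1.848500, f(m) = 7.982278 > 0 → root in [0.987000, 1.848500]
step 2: m = 1.417750, f(m) = -7.872062 < 0 → root in [1.417750, 1.848500]
step 3: m = 1.633125, f(m) = -1.982916 < 0 → root in [1.633125, 1.848500]
step 4: m = 1.740813, f(m) = 2.386743 > 0 → root in [1.633125, 1.740813]
Midpoint of [1.633125, 1.740813] = 1.686969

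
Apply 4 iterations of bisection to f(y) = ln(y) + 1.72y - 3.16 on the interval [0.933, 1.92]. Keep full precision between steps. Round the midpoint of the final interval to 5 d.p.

1.58072

f(0.933000) = -1.624590, f(1.920000) = 0.794725 (opposite signs)
step 1: m = 1.426500, f(m) = -0.351196 < 0 → root in [1.426500, 1.920000]
step 2: m = 1.673250, f(m) = 0.232758 > 0 → root in [1.426500, 1.673250]
step 3: m = 1.549875, f(m) = -0.056041 < 0 → root in [1.549875, 1.673250]
step 4: m = 1.611562, f(m) = 0.089092 > 0 → root in [1.549875, 1.611562]
Midpoint of [1.549875, 1.611562] = 1.580719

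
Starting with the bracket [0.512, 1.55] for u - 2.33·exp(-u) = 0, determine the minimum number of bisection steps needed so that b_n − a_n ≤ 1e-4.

Initial width b − a = 1.55 − 0.512 = 1.038000.
After n steps the width is (b−a)/2^n; need (b−a)/2^n ≤ 1e-4.
So n ≥ log₂(1.038000/1e-4) = log₂(10380.0000) ≈ 13.3415.
Hence n = 14.

14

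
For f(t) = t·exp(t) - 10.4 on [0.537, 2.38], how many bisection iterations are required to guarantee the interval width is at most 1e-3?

Initial width b − a = 2.38 − 0.537 = 1.843000.
After n steps the width is (b−a)/2^n; need (b−a)/2^n ≤ 1e-3.
So n ≥ log₂(1.843000/1e-3) = log₂(1843.0000) ≈ 10.8478.
Hence n = 11.

11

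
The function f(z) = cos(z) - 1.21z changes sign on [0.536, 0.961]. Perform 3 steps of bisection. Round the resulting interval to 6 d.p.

[0.642250, 0.695375]

f(0.536000) = 0.211198, f(0.961000) = -0.590109 (opposite signs)
step 1: m = 0.748500, f(m) = -0.172974 < 0 → root in [0.536000, 0.748500]
step 2: m = 0.642250, f(m) = 0.023628 > 0 → root in [0.642250, 0.748500]
step 3: m = 0.695375, f(m) = -0.073590 < 0 → root in [0.642250, 0.695375]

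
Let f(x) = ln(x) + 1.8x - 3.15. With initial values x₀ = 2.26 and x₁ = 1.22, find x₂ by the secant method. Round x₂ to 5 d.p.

1.53559

f(x_0) = 1.733365, f(x_1) = -0.755149
x_2 = 1.220000 - (-0.755149)·(1.220000 - 2.260000)/(-0.755149 - (1.733365)) = 1.535592; f(x_2) = 0.042982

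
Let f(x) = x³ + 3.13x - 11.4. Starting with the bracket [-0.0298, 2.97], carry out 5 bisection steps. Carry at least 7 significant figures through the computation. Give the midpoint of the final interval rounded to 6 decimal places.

f(-0.029800) = -11.493300, f(2.970000) = 24.094173 (opposite signs)
step 1: m = 1.470100, f(m) = -3.621416 < 0 → root in [1.470100, 2.970000]
step 2: m = 2.220050, f(m) = 6.490544 > 0 → root in [1.470100, 2.220050]
step 3: m = 1.845075, f(m) = 0.656277 > 0 → root in [1.470100, 1.845075]
step 4: m = 1.657587, f(m) = -1.657370 < 0 → root in [1.657587, 1.845075]
step 5: m = 1.751331, f(m) = -0.546718 < 0 → root in [1.751331, 1.845075]
Midpoint of [1.751331, 1.845075] = 1.798203

1.798203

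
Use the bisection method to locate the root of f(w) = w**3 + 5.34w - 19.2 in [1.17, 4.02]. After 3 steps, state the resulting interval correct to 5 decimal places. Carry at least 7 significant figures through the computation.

f(1.170000) = -11.350587, f(4.020000) = 67.231608 (opposite signs)
step 1: m = 2.595000, f(m) = 12.132095 > 0 → root in [1.170000, 2.595000]
step 2: m = 1.882500, f(m) = -2.476235 < 0 → root in [1.882500, 2.595000]
step 3: m = 2.238750, f(m) = 3.975543 > 0 → root in [1.882500, 2.238750]

[1.88250, 2.23875]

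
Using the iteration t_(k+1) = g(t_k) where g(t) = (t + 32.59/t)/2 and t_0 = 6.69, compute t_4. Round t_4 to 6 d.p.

t_1 = g(6.690000) = 5.780725
t_2 = g(5.780725) = 5.709213
t_3 = g(5.709213) = 5.708765
t_4 = g(5.708765) = 5.708765

5.708765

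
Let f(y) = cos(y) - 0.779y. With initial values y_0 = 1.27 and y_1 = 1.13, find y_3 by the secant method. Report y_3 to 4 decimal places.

Secant update: y_(k+1) = y_k − f(y_k)·(y_k − y_(k-1))/(f(y_k) − f(y_(k-1))).
f(y_0) = -0.693049, f(y_1) = -0.453610
y_2 = 1.130000 - (-0.453610)·(1.130000 - 1.270000)/(-0.453610 - (-0.693049)) = 0.864774; f(y_2) = -0.024847
y_3 = 0.864774 - (-0.024847)·(0.864774 - 1.130000)/(-0.024847 - (-0.453610)) = 0.849404; f(y_3) = -0.001255

0.8494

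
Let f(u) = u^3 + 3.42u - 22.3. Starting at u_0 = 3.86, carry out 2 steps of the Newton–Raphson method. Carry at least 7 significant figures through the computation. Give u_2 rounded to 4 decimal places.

2.4696

Newton update: u ← u − f(u)/f'(u).
f'(u) = 3u^2 + 3.42
u_0 = 3.860000: f = 48.413656, f' = 48.118800 → u_1 = 3.860000 - (48.413656)/(48.118800) = 2.853872
u_1 = 2.853872: f = 10.703856, f' = 27.853762 → u_2 = 2.853872 - (10.703856)/(27.853762) = 2.469585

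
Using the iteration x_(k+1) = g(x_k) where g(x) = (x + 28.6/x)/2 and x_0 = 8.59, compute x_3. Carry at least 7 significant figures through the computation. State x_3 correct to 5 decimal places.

5.34799

x_1 = g(8.590000) = 5.959726
x_2 = g(5.959726) = 5.379302
x_3 = g(5.379302) = 5.347988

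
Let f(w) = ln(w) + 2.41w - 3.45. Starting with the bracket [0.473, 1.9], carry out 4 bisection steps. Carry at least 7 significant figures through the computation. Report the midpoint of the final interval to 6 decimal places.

1.320281

f(0.473000) = -3.058730, f(1.900000) = 1.770854 (opposite signs)
step 1: m = 1.186500, f(m) = -0.419527 < 0 → root in [1.186500, 1.900000]
step 2: m = 1.543250, f(m) = 0.703123 > 0 → root in [1.186500, 1.543250]
step 3: m = 1.364875, f(m) = 0.150412 > 0 → root in [1.186500, 1.364875]
step 4: m = 1.275688, f(m) = -0.132108 < 0 → root in [1.275688, 1.364875]
Midpoint of [1.275688, 1.364875] = 1.320281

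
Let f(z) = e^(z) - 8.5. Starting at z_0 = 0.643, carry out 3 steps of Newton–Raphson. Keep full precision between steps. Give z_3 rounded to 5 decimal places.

2.58012

f'(z) = e^(z)
z_0 = 0.643000: f = -6.597821, f' = 1.902179 → z_1 = 0.643000 - (-6.597821)/(1.902179) = 4.111560
z_1 = 4.111560: f = 52.541856, f' = 61.041856 → z_2 = 4.111560 - (52.541856)/(61.041856) = 3.250809
z_2 = 3.250809: f = 17.311200, f' = 25.811200 → z_3 = 3.250809 - (17.311200)/(25.811200) = 2.580123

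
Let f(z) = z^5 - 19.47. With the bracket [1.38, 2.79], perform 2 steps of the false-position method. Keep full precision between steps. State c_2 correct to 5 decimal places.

f(1.380000) = -14.465100, f(2.790000) = 149.582274
step 1: c = 1.504329, f(c) = -11.766047 < 0 → new bracket [1.504329, 2.790000]
step 2: c = 1.598084, f(c) = -9.046873 < 0 → new bracket [1.598084, 2.790000]

1.59808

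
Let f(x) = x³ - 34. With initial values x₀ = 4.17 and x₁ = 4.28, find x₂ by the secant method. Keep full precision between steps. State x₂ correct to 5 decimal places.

3.45089

Secant update: x_(k+1) = x_k − f(x_k)·(x_k − x_(k-1))/(f(x_k) − f(x_(k-1))).
f(x_0) = 38.511713, f(x_1) = 44.402752
x_2 = 4.280000 - (44.402752)·(4.280000 - 4.170000)/(44.402752 - (38.511713)) = 3.450893; f(x_2) = 7.095514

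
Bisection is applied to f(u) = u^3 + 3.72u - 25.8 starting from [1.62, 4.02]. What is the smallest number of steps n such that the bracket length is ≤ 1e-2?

8

Initial width b − a = 4.02 − 1.62 = 2.400000.
After n steps the width is (b−a)/2^n; need (b−a)/2^n ≤ 1e-2.
So n ≥ log₂(2.400000/1e-2) = log₂(240.0000) ≈ 7.9069.
Hence n = 8.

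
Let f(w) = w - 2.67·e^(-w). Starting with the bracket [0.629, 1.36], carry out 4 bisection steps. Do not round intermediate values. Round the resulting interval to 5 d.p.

[0.94881, 0.99450]

f(0.629000) = -0.794443, f(1.360000) = 0.674716 (opposite signs)
step 1: m = 0.994500, f(m) = 0.006845 > 0 → root in [0.629000, 0.994500]
step 2: m = 0.811750, f(m) = -0.373944 < 0 → root in [0.811750, 0.994500]
step 3: m = 0.903125, f(m) = -0.179029 < 0 → root in [0.903125, 0.994500]
step 4: m = 0.948813, f(m) = -0.085013 < 0 → root in [0.948813, 0.994500]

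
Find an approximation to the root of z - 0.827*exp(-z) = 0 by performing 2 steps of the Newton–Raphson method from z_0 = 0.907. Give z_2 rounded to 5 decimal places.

0.50097

Newton update: z ← z − f(z)/f'(z).
f'(z) = 1 + 0.827*exp(-z)
z_0 = 0.907000: f = 0.573112, f' = 1.333888 → z_1 = 0.907000 - (0.573112)/(1.333888) = 0.477344
z_1 = 0.477344: f = -0.035750, f' = 1.513095 → z_2 = 0.477344 - (-0.035750)/(1.513095) = 0.500972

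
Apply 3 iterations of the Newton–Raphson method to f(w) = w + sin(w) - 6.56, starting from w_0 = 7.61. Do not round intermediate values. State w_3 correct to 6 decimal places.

f'(w) = 1 + cos(w)
w_0 = 7.610000: f = 2.020384, f' = 1.241568 → w_1 = 7.610000 - (2.020384)/(1.241568) = 5.982716
w_1 = 5.982716: f = -0.873252, f' = 1.955198 → w_2 = 5.982716 - (-0.873252)/(1.955198) = 6.429347
w_2 = 6.429347: f = 0.014989, f' = 1.989337 → w_3 = 6.429347 - (0.014989)/(1.989337) = 6.421812

6.421812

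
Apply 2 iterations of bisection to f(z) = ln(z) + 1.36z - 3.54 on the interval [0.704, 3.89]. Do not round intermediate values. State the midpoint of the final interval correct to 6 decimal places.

f(0.704000) = -2.933537, f(3.890000) = 3.108809 (opposite signs)
step 1: m = 2.297000, f(m) = 0.415524 > 0 → root in [0.704000, 2.297000]
step 2: m = 1.500500, f(m) = -1.093522 < 0 → root in [1.500500, 2.297000]
Midpoint of [1.500500, 2.297000] = 1.898750

1.898750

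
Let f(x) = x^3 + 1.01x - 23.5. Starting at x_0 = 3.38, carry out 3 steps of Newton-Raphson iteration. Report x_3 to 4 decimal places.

f'(x) = 3x^2 + 1.01
x_0 = 3.380000: f = 18.528272, f' = 35.283200 → x_1 = 3.380000 - (18.528272)/(35.283200) = 2.854870
x_1 = 2.854870: f = 2.651413, f' = 25.460846 → x_2 = 2.854870 - (2.651413)/(25.460846) = 2.750733
x_2 = 2.750733: f = 0.091749, f' = 23.709596 → x_3 = 2.750733 - (0.091749)/(23.709596) = 2.746863

2.7469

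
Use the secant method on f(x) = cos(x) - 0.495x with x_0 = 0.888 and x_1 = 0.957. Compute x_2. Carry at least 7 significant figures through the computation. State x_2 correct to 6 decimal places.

1.036151

f(x_0) = 0.191405, f(x_1) = 0.102260
x_2 = 0.957000 - (0.102260)·(0.957000 - 0.888000)/(0.102260 - (0.191405)) = 1.036151; f(x_2) = -0.003359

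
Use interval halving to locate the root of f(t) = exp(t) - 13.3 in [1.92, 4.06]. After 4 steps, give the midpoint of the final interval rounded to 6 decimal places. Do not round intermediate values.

f(1.920000) = -6.479042, f(4.060000) = 44.674311 (opposite signs)
step 1: m = 2.990000, f(m) = 6.585682 > 0 → root in [1.920000, 2.990000]
step 2: m = 2.455000, f(m) = -1.653566 < 0 → root in [2.455000, 2.990000]
step 3: m = 2.722500, f(m) = 1.918321 > 0 → root in [2.455000, 2.722500]
step 4: m = 2.588750, f(m) = 0.013120 > 0 → root in [2.455000, 2.588750]
Midpoint of [2.455000, 2.588750] = 2.521875

2.521875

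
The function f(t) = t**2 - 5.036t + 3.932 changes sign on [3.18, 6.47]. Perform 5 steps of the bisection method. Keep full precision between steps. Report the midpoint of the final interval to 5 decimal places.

f(3.180000) = -1.970080, f(6.470000) = 13.209980 (opposite signs)
step 1: m = 4.825000, f(m) = 2.913925 > 0 → root in [3.180000, 4.825000]
step 2: m = 4.002500, f(m) = -0.204584 < 0 → root in [4.002500, 4.825000]
step 3: m = 4.413750, f(m) = 1.185544 > 0 → root in [4.002500, 4.413750]
step 4: m = 4.208125, f(m) = 0.448199 > 0 → root in [4.002500, 4.208125]
step 5: m = 4.105313, f(m) = 0.111237 > 0 → root in [4.002500, 4.105313]
Midpoint of [4.002500, 4.105313] = 4.053906

4.05391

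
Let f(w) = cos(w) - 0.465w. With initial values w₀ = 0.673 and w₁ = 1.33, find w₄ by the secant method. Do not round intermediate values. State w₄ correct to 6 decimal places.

f(w_0) = 0.469010, f(w_1) = -0.379974
w_2 = 1.330000 - (-0.379974)·(1.330000 - 0.673000)/(-0.379974 - (0.469010)) = 1.035951; f(w_2) = 0.027991
w_3 = 1.035951 - (0.027991)·(1.035951 - 1.330000)/(0.027991 - (-0.379974)) = 1.056126; f(w_3) = 0.001149
w_4 = 1.056126 - (0.001149)·(1.056126 - 1.035951)/(0.001149 - (0.027991)) = 1.056990; f(w_4) = -0.000005

1.056990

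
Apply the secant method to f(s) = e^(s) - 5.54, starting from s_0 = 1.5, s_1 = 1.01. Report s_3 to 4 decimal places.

1.6786

f(s_0) = -1.058311, f(s_1) = -2.794399
s_2 = 1.010000 - (-2.794399)·(1.010000 - 1.500000)/(-2.794399 - (-1.058311)) = 1.798702; f(s_2) = 0.501798
s_3 = 1.798702 - (0.501798)·(1.798702 - 1.010000)/(0.501798 - (-2.794399)) = 1.678633; f(s_3) = -0.181772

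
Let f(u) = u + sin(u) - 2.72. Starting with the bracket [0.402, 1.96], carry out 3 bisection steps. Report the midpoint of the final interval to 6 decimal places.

f(0.402000) = -1.926740, f(1.960000) = 0.165212 (opposite signs)
step 1: m = 1.181000, f(m) = -0.614014 < 0 → root in [1.181000, 1.960000]
step 2: m = 1.570500, f(m) = -0.149500 < 0 → root in [1.570500, 1.960000]
step 3: m = 1.765250, f(m) = 0.026403 > 0 → root in [1.570500, 1.765250]
Midpoint of [1.570500, 1.765250] = 1.667875

1.667875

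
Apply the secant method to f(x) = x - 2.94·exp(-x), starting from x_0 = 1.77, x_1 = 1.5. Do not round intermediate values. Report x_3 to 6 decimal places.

1.048153

Secant update: x_(k+1) = x_k − f(x_k)·(x_k − x_(k-1))/(f(x_k) − f(x_(k-1))).
f(x_0) = 1.269221, f(x_1) = 0.843997
x_2 = 1.500000 - (0.843997)·(1.500000 - 1.770000)/(0.843997 - (1.269221)) = 0.964096; f(x_2) = -0.157009
x_3 = 0.964096 - (-0.157009)·(0.964096 - 1.500000)/(-0.157009 - (0.843997)) = 1.048153; f(x_3) = 0.017433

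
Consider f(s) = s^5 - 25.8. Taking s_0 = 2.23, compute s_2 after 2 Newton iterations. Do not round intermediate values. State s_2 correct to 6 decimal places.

f'(s) = 5s^4
s_0 = 2.230000: f = 29.347308, f' = 123.648672 → s_1 = 2.230000 - (29.347308)/(123.648672) = 1.992656
s_1 = 1.992656: f = 5.616755, f' = 78.831369 → s_2 = 1.992656 - (5.616755)/(78.831369) = 1.921405

1.921405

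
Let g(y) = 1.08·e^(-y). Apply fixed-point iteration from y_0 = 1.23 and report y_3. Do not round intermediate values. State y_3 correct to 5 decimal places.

y_1 = g(1.230000) = 0.315676
y_2 = g(0.315676) = 0.787639
y_3 = g(0.787639) = 0.491311

0.49131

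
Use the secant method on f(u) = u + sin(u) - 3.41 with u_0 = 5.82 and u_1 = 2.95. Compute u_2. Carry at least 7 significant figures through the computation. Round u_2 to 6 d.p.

3.296513

f(u_0) = 1.963200, f(u_1) = -0.269577
u_2 = 2.950000 - (-0.269577)·(2.950000 - 5.820000)/(-0.269577 - (1.963200)) = 3.296513; f(u_2) = -0.267788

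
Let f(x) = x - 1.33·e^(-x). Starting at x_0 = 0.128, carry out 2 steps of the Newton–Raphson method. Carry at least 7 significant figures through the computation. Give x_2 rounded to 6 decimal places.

Newton update: x ← x − f(x)/f'(x).
f'(x) = 1 + 1.33·e^(-x)
x_0 = 0.128000: f = -1.042205, f' = 2.170205 → x_1 = 0.128000 - (-1.042205)/(2.170205) = 0.608233
x_1 = 0.608233: f = -0.115701, f' = 1.723934 → x_2 = 0.608233 - (-0.115701)/(1.723934) = 0.675348

0.675348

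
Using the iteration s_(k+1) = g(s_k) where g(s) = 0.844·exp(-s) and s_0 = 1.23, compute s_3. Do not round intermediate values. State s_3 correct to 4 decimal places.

0.4364

s_1 = g(1.230000) = 0.246695
s_2 = g(0.246695) = 0.659484
s_3 = g(0.659484) = 0.436448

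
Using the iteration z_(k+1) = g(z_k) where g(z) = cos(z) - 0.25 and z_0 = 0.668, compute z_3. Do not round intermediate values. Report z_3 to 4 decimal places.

z_1 = g(0.668000) = 0.535062
z_2 = g(0.535062) = 0.610237
z_3 = g(0.610237) = 0.569512

0.5695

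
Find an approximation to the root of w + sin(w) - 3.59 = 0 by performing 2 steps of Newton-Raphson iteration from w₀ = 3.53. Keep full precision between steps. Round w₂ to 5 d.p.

-480372.72004

f'(w) = 1 + cos(w)
w_0 = 3.530000: f = -0.438715, f' = 0.074487 → w_1 = 3.530000 - (-0.438715)/(0.074487) = 9.419849
w_1 = 9.419849: f = 5.834778, f' = 0.000012 → w_2 = 9.419849 - (5.834778)/(0.000012) = -480372.720041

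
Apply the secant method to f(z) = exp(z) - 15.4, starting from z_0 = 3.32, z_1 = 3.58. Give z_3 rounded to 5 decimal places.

2.80450

f(z_0) = 12.260351, f(z_1) = 20.473541
z_2 = 3.580000 - (20.473541)·(3.580000 - 3.320000)/(20.473541 - (12.260351)) = 2.931881; f(z_2) = 3.362900
z_3 = 2.931881 - (3.362900)·(2.931881 - 3.580000)/(3.362900 - (20.473541)) = 2.804501; f(z_3) = 1.118835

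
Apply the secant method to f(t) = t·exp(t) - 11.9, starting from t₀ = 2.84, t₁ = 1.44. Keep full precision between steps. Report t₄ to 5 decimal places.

Secant update: t_(k+1) = t_k − f(t_k)·(t_k − t_(k-1))/(f(t_k) − f(t_(k-1))).
f(t_0) = 36.708774, f(t_1) = -5.822198
t_2 = 1.440000 - (-5.822198)·(1.440000 - 2.840000)/(-5.822198 - (36.708774)) = 1.631650; f(t_2) = -3.558506
t_3 = 1.631650 - (-3.558506)·(1.631650 - 1.440000)/(-3.558506 - (-5.822198)) = 1.932923; f(t_3) = 1.455879
t_4 = 1.932923 - (1.455879)·(1.932923 - 1.631650)/(1.455879 - (-3.558506)) = 1.845451; f(t_4) = -0.216525

1.84545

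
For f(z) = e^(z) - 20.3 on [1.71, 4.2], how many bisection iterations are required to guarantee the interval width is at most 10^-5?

18

Initial width b − a = 4.2 − 1.71 = 2.490000.
After n steps the width is (b−a)/2^n; need (b−a)/2^n ≤ 10^-5.
So n ≥ log₂(2.490000/10^-5) = log₂(249000.0000) ≈ 17.9258.
Hence n = 18.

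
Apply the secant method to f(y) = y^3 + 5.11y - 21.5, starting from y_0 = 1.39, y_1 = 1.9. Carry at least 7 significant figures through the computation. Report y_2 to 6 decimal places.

f(y_0) = -11.711481, f(y_1) = -4.932000
y_2 = 1.900000 - (-4.932000)·(1.900000 - 1.390000)/(-4.932000 - (-11.711481)) = 2.271020; f(y_2) = 1.817761

2.271020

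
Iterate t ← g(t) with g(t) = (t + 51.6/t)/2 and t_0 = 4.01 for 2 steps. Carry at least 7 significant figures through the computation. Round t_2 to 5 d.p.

7.27672

t_1 = g(4.010000) = 8.438915
t_2 = g(8.438915) = 7.276723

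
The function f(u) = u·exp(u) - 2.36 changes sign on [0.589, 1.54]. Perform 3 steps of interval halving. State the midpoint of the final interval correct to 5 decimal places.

f(0.589000) = -1.298513, f(1.540000) = 4.823469 (opposite signs)
step 1: m = 1.064500, f(m) = 0.726400 > 0 → root in [0.589000, 1.064500]
step 2: m = 0.826750, f(m) = -0.470151 < 0 → root in [0.826750, 1.064500]
step 3: m = 0.945625, f(m) = 0.074438 > 0 → root in [0.826750, 0.945625]
Midpoint of [0.826750, 0.945625] = 0.886187

0.88619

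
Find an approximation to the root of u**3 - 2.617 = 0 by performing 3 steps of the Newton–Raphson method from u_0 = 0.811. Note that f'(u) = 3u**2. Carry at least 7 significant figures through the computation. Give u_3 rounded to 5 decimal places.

u_0 = 0.811000: f = -2.083588, f' = 1.973163 → u_1 = 0.811000 - (-2.083588)/(1.973163) = 1.866964
u_1 = 1.866964: f = 3.890401, f' = 10.456659 → u_2 = 1.866964 - (3.890401)/(10.456659) = 1.494914
u_2 = 1.494914: f = 0.723783, f' = 6.704299 → u_3 = 1.494914 - (0.723783)/(6.704299) = 1.386956

1.38696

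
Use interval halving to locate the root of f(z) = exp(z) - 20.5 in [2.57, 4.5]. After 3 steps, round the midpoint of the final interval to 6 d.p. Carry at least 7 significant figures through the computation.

2.931875

f(2.570000) = -7.434176, f(4.500000) = 69.517131 (opposite signs)
step 1: m = 3.535000, f(m) = 13.795015 > 0 → root in [2.570000, 3.535000]
step 2: m = 3.052500, f(m) = 0.668199 > 0 → root in [2.570000, 3.052500]
step 3: m = 2.811250, f(m) = -3.869306 < 0 → root in [2.811250, 3.052500]
Midpoint of [2.811250, 3.052500] = 2.931875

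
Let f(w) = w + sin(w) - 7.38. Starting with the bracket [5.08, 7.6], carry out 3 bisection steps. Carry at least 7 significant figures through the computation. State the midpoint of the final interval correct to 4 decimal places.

6.8125

f(5.080000) = -3.233189, f(7.600000) = 1.187920 (opposite signs)
step 1: m = 6.340000, f(m) = -0.983216 < 0 → root in [6.340000, 7.600000]
step 2: m = 6.970000, f(m) = 0.224077 > 0 → root in [6.340000, 6.970000]
step 3: m = 6.655000, f(m) = -0.361693 < 0 → root in [6.655000, 6.970000]
Midpoint of [6.655000, 6.970000] = 6.812500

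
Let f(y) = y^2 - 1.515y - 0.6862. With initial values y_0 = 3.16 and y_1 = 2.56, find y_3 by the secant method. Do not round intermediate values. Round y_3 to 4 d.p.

1.9249

f(y_0) = 4.512000, f(y_1) = 1.989000
y_2 = 2.560000 - (1.989000)·(2.560000 - 3.160000)/(1.989000 - (4.512000)) = 2.086992; f(y_2) = 0.507542
y_3 = 2.086992 - (0.507542)·(2.086992 - 2.560000)/(0.507542 - (1.989000)) = 1.924941; f(y_3) = 0.102912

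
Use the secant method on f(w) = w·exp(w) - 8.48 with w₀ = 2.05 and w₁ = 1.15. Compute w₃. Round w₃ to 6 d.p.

f(w_0) = 7.444197, f(w_1) = -4.848078
w_2 = 1.150000 - (-4.848078)·(1.150000 - 2.050000)/(-4.848078 - (7.444197)) = 1.504960; f(w_2) = -1.701696
w_3 = 1.504960 - (-1.701696)·(1.504960 - 1.150000)/(-1.701696 - (-4.848078)) = 1.696938; f(w_3) = 0.780548

1.696938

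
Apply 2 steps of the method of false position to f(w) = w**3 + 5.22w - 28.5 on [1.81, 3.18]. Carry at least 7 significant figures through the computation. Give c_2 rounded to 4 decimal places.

2.4646

False-position update: c = (a·f(b) − b·f(a))/(f(b) − f(a)); replace the endpoint whose sign matches f(c).
f(1.810000) = -13.122059, f(3.180000) = 20.257032
step 1: c = 2.348577, f(c) = -3.286108 < 0 → new bracket [2.348577, 3.180000]
step 2: c = 2.464626, f(c) = -0.663580 < 0 → new bracket [2.464626, 3.180000]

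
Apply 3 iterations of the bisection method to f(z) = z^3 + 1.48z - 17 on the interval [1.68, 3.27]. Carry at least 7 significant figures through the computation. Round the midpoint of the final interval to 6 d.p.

f(1.680000) = -9.771968, f(3.270000) = 22.805383 (opposite signs)
step 1: m = 2.475000, f(m) = 1.823922 > 0 → root in [1.680000, 2.475000]
step 2: m = 2.077500, f(m) = -4.958797 < 0 → root in [2.077500, 2.475000]
step 3: m = 2.276250, f(m) = -1.837184 < 0 → root in [2.276250, 2.475000]
Midpoint of [2.276250, 2.475000] = 2.375625

2.375625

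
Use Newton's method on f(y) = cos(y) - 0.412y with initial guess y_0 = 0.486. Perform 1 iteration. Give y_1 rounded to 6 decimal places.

f'(y) = -sin(y) - 0.412
y_0 = 0.486000: f = 0.683976, f' = -0.879093 → y_1 = 0.486000 - (0.683976)/(-0.879093) = 1.264048

1.264048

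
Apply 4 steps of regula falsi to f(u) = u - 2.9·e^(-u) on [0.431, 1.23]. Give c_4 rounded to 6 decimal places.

1.032739

False-position update: c = (a·f(b) − b·f(a))/(f(b) − f(a)); replace the endpoint whose sign matches f(c).
f(0.431000) = -1.453591, f(1.230000) = 0.382352
step 1: c = 1.063601, f(c) = 0.062491 > 0 → new bracket [0.431000, 1.063601]
step 2: c = 1.037526, f(c) = 0.009969 > 0 → new bracket [0.431000, 1.037526]
step 3: c = 1.033395, f(c) = 0.001584 > 0 → new bracket [0.431000, 1.033395]
step 4: c = 1.032739, f(c) = 0.000251 > 0 → new bracket [0.431000, 1.032739]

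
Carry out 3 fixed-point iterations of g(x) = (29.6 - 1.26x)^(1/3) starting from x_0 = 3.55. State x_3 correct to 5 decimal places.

2.95761

x_1 = g(3.550000) = 2.928961
x_2 = g(2.928961) = 2.959055
x_3 = g(2.959055) = 2.957611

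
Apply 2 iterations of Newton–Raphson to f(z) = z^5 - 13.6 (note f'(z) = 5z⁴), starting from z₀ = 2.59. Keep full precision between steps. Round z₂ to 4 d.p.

z_0 = 2.590000: f = 102.946389, f' = 224.993028 → z_1 = 2.590000 - (102.946389)/(224.993028) = 2.132446
z_1 = 2.132446: f = 30.495121, f' = 103.390928 → z_2 = 2.132446 - (30.495121)/(103.390928) = 1.837497

1.8375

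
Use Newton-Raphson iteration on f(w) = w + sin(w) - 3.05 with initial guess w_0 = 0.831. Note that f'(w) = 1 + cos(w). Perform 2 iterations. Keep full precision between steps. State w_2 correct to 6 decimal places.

2.118468

w_0 = 0.831000: f = -1.480394, f' = 1.674137 → w_1 = 0.831000 - (-1.480394)/(1.674137) = 1.715273
w_1 = 1.715273: f = -0.345146, f' = 0.856026 → w_2 = 1.715273 - (-0.345146)/(0.856026) = 2.118468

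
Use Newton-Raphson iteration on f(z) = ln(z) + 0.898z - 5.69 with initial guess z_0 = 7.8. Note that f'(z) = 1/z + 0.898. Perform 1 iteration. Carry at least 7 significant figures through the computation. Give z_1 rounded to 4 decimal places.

z_0 = 7.800000: f = 3.368524, f' = 1.026205 → z_1 = 7.800000 - (3.368524)/(1.026205) = 4.517495

4.5175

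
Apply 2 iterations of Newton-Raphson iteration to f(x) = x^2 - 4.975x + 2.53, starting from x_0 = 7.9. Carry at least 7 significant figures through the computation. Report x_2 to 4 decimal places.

4.6103

f'(x) = 2x - 4.975
x_0 = 7.900000: f = 25.637500, f' = 10.825000 → x_1 = 7.900000 - (25.637500)/(10.825000) = 5.531640
x_1 = 5.531640: f = 5.609130, f' = 6.088279 → x_2 = 5.531640 - (5.609130)/(6.088279) = 4.610340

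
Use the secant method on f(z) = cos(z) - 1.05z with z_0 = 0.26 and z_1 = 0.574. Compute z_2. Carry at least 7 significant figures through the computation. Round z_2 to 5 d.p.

0.73710

Secant update: z_(k+1) = z_k − f(z_k)·(z_k − z_(k-1))/(f(z_k) − f(z_(k-1))).
f(z_0) = 0.693390, f(z_1) = 0.237036
z_2 = 0.574000 - (0.237036)·(0.574000 - 0.260000)/(0.237036 - (0.693390)) = 0.737095; f(z_2) = -0.033526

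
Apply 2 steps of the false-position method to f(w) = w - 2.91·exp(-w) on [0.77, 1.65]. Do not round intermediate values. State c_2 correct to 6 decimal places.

False-position update: c = (a·f(b) − b·f(a))/(f(b) − f(a)); replace the endpoint whose sign matches f(c).
f(0.770000) = -0.577368, f(1.650000) = 1.091135
step 1: c = 1.074515, f(c) = 0.080856 > 0 → new bracket [0.770000, 1.074515]
step 2: c = 1.037108, f(c) = 0.005576 > 0 → new bracket [0.770000, 1.037108]

1.037108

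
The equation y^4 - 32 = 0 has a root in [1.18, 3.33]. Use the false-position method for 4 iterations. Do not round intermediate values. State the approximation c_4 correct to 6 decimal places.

2.307417

f(1.180000) = -30.061222, f(3.330000) = 90.963703
step 1: c = 1.714036, f(c) = -23.368636 < 0 → new bracket [1.714036, 3.330000]
step 2: c = 2.044326, f(c) = -14.533707 < 0 → new bracket [2.044326, 3.330000]
step 3: c = 2.221445, f(c) = -7.647561 < 0 → new bracket [2.221445, 3.330000]
step 4: c = 2.307417, f(c) = -3.653201 < 0 → new bracket [2.307417, 3.330000]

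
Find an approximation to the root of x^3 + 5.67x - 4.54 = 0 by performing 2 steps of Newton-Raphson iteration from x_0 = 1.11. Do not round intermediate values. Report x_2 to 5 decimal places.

0.73226

f'(x) = 3x^2 + 5.67
x_0 = 1.110000: f = 3.121331, f' = 9.366300 → x_1 = 1.110000 - (3.121331)/(9.366300) = 0.776749
x_1 = 0.776749: f = 0.332808, f' = 7.480016 → x_2 = 0.776749 - (0.332808)/(7.480016) = 0.732256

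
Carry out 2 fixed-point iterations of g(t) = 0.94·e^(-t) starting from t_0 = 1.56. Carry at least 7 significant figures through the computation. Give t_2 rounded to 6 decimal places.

0.771512

t_1 = g(1.560000) = 0.197528
t_2 = g(0.197528) = 0.771512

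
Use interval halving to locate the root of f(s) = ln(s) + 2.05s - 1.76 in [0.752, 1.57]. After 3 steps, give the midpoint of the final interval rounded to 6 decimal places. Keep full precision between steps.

0.905375

f(0.752000) = -0.503419, f(1.570000) = 1.909576 (opposite signs)
step 1: m = 1.161000, f(m) = 0.769332 > 0 → root in [0.752000, 1.161000]
step 2: m = 0.956500, f(m) = 0.156351 > 0 → root in [0.752000, 0.956500]
step 3: m = 0.854250, f(m) = -0.166319 < 0 → root in [0.854250, 0.956500]
Midpoint of [0.854250, 0.956500] = 0.905375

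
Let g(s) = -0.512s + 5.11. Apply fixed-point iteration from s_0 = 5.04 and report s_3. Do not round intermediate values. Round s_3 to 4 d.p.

s_1 = g(5.040000) = 2.529520
s_2 = g(2.529520) = 3.814886
s_3 = g(3.814886) = 3.156778

3.1568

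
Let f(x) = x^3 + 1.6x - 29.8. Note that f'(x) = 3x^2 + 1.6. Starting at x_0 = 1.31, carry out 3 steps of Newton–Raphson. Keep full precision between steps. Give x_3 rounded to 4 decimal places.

x_0 = 1.310000: f = -25.455909, f' = 6.748300 → x_1 = 1.310000 - (-25.455909)/(6.748300) = 5.082196
x_1 = 5.082196: f = 109.598097, f' = 79.086143 → x_2 = 5.082196 - (109.598097)/(79.086143) = 3.696389
x_2 = 3.696389: f = 26.619073, f' = 42.589880 → x_3 = 3.696389 - (26.619073)/(42.589880) = 3.071380

3.0714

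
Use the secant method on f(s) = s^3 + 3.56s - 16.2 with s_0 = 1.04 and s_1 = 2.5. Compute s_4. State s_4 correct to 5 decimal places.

2.06971

f(s_0) = -11.372736, f(s_1) = 8.325000
s_2 = 2.500000 - (8.325000)·(2.500000 - 1.040000)/(8.325000 - (-11.372736)) = 1.882949; f(s_2) = -2.820706
s_3 = 1.882949 - (-2.820706)·(1.882949 - 2.500000)/(-2.820706 - (8.325000)) = 2.039110; f(s_3) = -0.462214
s_4 = 2.039110 - (-0.462214)·(2.039110 - 1.882949)/(-0.462214 - (-2.820706)) = 2.069714; f(s_4) = 0.034248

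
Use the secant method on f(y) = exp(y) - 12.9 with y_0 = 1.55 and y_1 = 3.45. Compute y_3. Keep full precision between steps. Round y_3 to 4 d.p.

2.3868

f(y_0) = -8.188530, f(y_1) = 18.600392
y_2 = 3.450000 - (18.600392)·(3.450000 - 1.550000)/(18.600392 - (-8.188530)) = 2.130770; f(y_2) = -4.478650
y_3 = 2.130770 - (-4.478650)·(2.130770 - 3.450000)/(-4.478650 - (18.600392)) = 2.386776; f(y_3) = -2.021635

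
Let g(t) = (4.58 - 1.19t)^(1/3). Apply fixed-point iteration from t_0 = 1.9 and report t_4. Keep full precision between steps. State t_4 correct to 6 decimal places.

t_1 = g(1.900000) = 1.323631
t_2 = g(1.323631) = 1.443031
t_3 = g(1.443031) = 1.419918
t_4 = g(1.419918) = 1.424451

1.424451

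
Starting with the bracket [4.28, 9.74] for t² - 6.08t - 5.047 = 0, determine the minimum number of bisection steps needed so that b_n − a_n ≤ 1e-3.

13

Initial width b − a = 9.74 − 4.28 = 5.460000.
After n steps the width is (b−a)/2^n; need (b−a)/2^n ≤ 1e-3.
So n ≥ log₂(5.460000/1e-3) = log₂(5460.0000) ≈ 12.4147.
Hence n = 13.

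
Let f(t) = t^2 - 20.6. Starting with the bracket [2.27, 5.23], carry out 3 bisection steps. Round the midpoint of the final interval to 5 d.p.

4.67500

f(2.270000) = -15.447100, f(5.230000) = 6.752900 (opposite signs)
step 1: m = 3.750000, f(m) = -6.537500 < 0 → root in [3.750000, 5.230000]
step 2: m = 4.490000, f(m) = -0.439900 < 0 → root in [4.490000, 5.230000]
step 3: m = 4.860000, f(m) = 3.019600 > 0 → root in [4.490000, 4.860000]
Midpoint of [4.490000, 4.860000] = 4.675000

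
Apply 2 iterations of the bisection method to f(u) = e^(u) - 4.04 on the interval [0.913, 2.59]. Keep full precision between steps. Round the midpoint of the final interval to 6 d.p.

f(0.913000) = -1.548213, f(2.590000) = 9.289772 (opposite signs)
step 1: m = 1.751500, f(m) = 1.723241 > 0 → root in [0.913000, 1.751500]
step 2: m = 1.332250, f(m) = -0.250440 < 0 → root in [1.332250, 1.751500]
Midpoint of [1.332250, 1.751500] = 1.541875

1.541875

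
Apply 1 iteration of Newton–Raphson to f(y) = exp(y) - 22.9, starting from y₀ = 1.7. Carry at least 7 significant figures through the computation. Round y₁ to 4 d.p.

f'(y) = exp(y)
y_0 = 1.700000: f = -17.426053, f' = 5.473947 → y_1 = 1.700000 - (-17.426053)/(5.473947) = 4.883453

4.8835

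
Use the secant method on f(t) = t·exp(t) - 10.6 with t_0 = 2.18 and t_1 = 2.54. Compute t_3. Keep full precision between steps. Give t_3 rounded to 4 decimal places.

1.8462

f(t_0) = 8.684948, f(t_1) = 21.606364
t_2 = 2.540000 - (21.606364)·(2.540000 - 2.180000)/(21.606364 - (8.684948)) = 1.938031; f(t_2) = 2.859749
t_3 = 1.938031 - (2.859749)·(1.938031 - 2.540000)/(2.859749 - (21.606364)) = 1.846202; f(t_3) = 1.097007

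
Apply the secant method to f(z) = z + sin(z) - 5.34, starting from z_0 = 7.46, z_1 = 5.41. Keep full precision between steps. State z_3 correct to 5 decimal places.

Secant update: z_(k+1) = z_k − f(z_k)·(z_k − z_(k-1))/(f(z_k) − f(z_(k-1))).
f(z_0) = 3.043388, f(z_1) = -0.696379
z_2 = 5.410000 - (-0.696379)·(5.410000 - 7.460000)/(-0.696379 - (3.043388)) = 5.791729; f(z_2) = -0.020182
z_3 = 5.791729 - (-0.020182)·(5.791729 - 5.410000)/(-0.020182 - (-0.696379)) = 5.803122; f(z_3) = 0.001286

5.80312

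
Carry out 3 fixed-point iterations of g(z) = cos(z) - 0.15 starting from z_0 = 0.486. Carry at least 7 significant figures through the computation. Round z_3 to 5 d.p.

0.67962

z_1 = g(0.486000) = 0.734208
z_2 = g(0.734208) = 0.592361
z_3 = g(0.592361) = 0.679625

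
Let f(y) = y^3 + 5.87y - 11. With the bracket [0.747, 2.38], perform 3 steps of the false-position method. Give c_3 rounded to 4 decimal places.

False-position update: c = (a·f(b) − b·f(a))/(f(b) − f(a)); replace the endpoint whose sign matches f(c).
f(0.747000) = -6.198277, f(2.380000) = 16.451872
step 1: c = 1.193875, f(c) = -2.290278 < 0 → new bracket [1.193875, 2.380000]
step 2: c = 1.338819, f(c) = -0.741388 < 0 → new bracket [1.338819, 2.380000]
step 3: c = 1.383715, f(c) = -0.228235 < 0 → new bracket [1.383715, 2.380000]

1.3837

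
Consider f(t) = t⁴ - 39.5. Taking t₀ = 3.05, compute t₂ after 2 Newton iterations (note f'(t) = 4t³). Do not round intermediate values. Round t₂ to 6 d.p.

2.516077

Newton update: t ← t − f(t)/f'(t).
t_0 = 3.050000: f = 47.036506, f' = 113.490500 → t_1 = 3.050000 - (47.036506)/(113.490500) = 2.635547
t_1 = 2.635547: f = 8.748398, f' = 73.227156 → t_2 = 2.635547 - (8.748398)/(73.227156) = 2.516077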